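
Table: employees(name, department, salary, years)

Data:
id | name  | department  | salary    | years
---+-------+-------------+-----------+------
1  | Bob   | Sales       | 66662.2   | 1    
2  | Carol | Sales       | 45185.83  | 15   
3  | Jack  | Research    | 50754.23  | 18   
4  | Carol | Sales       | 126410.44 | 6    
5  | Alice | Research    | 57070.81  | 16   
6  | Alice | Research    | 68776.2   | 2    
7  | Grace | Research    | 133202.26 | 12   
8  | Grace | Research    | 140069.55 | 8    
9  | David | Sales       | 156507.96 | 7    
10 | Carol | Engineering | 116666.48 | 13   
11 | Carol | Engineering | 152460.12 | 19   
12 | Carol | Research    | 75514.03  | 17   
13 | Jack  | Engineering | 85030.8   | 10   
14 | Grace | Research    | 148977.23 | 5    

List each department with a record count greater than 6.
SELECT department, COUNT(*) as cnt
FROM employees
GROUP BY department
HAVING COUNT(*) > 6

Result:
  Research: 7

Note: HAVING filters groups after aggregation, WHERE filters rows before.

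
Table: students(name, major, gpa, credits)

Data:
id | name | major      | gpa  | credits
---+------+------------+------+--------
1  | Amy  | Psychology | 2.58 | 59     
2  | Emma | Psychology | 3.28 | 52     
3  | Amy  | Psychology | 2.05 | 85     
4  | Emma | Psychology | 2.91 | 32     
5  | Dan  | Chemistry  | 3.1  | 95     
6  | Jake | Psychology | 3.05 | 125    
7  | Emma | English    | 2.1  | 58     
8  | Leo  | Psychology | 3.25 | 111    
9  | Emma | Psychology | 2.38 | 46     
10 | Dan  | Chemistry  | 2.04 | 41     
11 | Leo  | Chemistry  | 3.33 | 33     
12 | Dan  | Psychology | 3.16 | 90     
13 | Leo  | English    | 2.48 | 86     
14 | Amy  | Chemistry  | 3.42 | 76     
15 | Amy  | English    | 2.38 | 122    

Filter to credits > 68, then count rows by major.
SELECT major, COUNT(*)
FROM students
WHERE credits > 68
GROUP BY major

Note: WHERE filters rows before grouping.

Result:
  Chemistry: 2
  English: 2
  Psychology: 4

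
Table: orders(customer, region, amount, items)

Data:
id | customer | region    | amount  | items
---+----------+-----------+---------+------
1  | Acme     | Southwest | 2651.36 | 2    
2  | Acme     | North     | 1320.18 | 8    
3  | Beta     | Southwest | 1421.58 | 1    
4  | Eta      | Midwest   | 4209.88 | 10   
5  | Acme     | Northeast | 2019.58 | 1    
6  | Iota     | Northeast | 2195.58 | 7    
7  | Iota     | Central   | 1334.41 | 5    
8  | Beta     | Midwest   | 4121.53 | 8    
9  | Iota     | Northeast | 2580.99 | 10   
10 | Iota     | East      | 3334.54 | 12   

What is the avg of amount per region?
SELECT region, AVG(amount) as result
FROM orders
GROUP BY region

Result:
  Central: 1334.41
  East: 3334.54
  Midwest: 4165.71
  North: 1320.18
  Northeast: 2265.38
  Southwest: 2036.47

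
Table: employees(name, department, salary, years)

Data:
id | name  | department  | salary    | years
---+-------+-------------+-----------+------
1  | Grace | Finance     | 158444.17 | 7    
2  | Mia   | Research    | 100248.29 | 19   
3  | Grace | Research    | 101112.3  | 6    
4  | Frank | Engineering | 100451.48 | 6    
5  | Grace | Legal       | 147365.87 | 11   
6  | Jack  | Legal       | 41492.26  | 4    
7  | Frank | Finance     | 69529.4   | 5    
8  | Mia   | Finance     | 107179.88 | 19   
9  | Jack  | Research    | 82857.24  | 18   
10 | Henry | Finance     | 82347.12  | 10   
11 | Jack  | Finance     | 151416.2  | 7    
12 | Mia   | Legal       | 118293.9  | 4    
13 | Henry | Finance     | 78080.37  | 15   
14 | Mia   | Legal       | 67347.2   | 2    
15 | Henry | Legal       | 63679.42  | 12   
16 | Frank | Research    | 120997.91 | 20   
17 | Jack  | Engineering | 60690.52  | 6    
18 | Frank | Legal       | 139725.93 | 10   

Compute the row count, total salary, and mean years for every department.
SELECT department,
       COUNT(*) as cnt,
       SUM(salary) as total_salary,
       AVG(years) as avg_years
FROM employees
GROUP BY department

Result:
  Engineering: 2 records, 161142.00 total salary, 6.00 avg years
  Finance: 6 records, 646997.14 total salary, 10.50 avg years
  Legal: 6 records, 577904.58 total salary, 7.17 avg years
  Research: 4 records, 405215.74 total salary, 15.75 avg years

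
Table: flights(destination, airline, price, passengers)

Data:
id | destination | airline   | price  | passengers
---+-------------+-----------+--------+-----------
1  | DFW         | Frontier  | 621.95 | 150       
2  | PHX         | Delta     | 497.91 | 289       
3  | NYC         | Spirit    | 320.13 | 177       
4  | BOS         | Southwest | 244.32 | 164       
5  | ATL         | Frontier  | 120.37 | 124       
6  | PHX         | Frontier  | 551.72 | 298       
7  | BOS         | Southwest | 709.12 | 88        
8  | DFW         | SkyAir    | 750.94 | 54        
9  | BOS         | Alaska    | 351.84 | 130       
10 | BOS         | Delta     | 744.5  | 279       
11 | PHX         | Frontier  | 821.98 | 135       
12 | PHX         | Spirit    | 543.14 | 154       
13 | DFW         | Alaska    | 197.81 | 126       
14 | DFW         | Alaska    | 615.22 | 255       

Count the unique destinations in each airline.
SELECT airline, COUNT(DISTINCT destination)
FROM flights
GROUP BY airline

Result:
  Alaska: 2 distinct
  Delta: 2 distinct
  Frontier: 3 distinct
  SkyAir: 1 distinct
  Southwest: 1 distinct
  Spirit: 2 distinct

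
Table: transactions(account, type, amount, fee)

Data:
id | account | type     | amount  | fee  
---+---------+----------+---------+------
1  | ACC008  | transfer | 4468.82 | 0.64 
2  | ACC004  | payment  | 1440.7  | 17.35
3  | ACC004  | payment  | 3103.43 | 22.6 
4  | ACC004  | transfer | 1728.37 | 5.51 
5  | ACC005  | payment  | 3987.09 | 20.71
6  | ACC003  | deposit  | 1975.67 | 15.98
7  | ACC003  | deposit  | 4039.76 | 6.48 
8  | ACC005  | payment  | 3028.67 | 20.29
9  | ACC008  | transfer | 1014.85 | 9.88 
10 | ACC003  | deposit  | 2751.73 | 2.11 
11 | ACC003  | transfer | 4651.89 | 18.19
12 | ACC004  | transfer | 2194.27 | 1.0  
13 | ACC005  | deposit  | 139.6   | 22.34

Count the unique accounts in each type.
SELECT type, COUNT(DISTINCT account)
FROM transactions
GROUP BY type

Result:
  deposit: 2 distinct
  payment: 2 distinct
  transfer: 3 distinct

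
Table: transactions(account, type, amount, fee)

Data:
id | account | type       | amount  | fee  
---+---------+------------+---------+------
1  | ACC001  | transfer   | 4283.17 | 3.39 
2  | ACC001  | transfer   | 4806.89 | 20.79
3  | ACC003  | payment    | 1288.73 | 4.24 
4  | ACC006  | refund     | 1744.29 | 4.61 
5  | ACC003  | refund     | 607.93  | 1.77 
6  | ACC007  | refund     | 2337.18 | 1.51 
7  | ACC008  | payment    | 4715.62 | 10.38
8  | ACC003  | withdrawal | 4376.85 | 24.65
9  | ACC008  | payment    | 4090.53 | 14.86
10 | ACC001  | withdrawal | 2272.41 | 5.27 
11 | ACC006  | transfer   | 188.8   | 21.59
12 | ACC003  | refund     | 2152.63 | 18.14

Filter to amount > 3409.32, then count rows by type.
SELECT type, COUNT(*)
FROM transactions
WHERE amount > 3409.32
GROUP BY type

Note: WHERE filters rows before grouping.

Result:
  payment: 2
  transfer: 2
  withdrawal: 1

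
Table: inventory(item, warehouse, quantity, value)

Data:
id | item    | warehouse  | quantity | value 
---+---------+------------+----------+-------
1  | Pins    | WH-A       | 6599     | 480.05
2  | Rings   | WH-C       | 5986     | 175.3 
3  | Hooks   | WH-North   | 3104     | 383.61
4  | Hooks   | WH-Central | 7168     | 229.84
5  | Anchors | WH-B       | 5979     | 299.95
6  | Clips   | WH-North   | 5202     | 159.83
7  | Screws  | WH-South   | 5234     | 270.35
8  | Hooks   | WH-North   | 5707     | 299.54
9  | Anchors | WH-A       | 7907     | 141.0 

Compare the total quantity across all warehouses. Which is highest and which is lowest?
SELECT warehouse, SUM(quantity)
FROM inventory
GROUP BY warehouse
ORDER BY SUM(quantity)

All groups:
  WH-South: 5234
  WH-B: 5979
  WH-C: 5986
  WH-Central: 7168
  WH-North: 14013
  WH-A: 14506

Highest: WH-A (14506)
Lowest: WH-South (5234)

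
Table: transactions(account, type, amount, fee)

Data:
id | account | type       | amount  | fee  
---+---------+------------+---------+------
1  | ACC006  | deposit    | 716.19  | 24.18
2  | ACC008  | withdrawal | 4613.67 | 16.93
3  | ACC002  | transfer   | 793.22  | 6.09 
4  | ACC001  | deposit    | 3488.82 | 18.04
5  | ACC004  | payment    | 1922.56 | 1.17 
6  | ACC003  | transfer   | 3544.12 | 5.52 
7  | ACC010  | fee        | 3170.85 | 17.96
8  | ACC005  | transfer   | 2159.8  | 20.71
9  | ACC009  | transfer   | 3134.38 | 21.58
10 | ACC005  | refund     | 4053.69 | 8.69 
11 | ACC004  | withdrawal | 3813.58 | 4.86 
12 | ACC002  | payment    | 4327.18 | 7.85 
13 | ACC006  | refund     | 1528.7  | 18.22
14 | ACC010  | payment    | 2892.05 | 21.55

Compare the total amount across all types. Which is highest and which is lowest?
SELECT type, SUM(amount)
FROM transactions
GROUP BY type
ORDER BY SUM(amount)

All groups:
  fee: 3170.85
  deposit: 4205.01
  refund: 5582.39
  withdrawal: 8427.25
  payment: 9141.79
  transfer: 9631.52

Highest: transfer (9631.52)
Lowest: fee (3170.85)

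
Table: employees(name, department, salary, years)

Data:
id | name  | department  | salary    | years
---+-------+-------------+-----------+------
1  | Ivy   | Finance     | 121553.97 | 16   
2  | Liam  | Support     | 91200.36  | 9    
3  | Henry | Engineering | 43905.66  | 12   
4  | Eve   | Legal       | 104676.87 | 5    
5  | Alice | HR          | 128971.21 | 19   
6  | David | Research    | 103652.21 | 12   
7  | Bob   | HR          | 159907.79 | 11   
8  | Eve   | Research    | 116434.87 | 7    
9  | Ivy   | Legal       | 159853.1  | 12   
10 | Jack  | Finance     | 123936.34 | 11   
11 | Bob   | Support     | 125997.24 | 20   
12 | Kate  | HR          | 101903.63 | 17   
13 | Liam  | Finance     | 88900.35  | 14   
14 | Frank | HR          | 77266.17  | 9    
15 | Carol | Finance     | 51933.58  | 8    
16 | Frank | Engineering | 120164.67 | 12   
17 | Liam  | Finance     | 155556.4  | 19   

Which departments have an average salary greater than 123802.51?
SELECT department, AVG(salary)
FROM employees
GROUP BY department
HAVING AVG(salary) > 123802.51

Result:
  Legal: avg=132264.99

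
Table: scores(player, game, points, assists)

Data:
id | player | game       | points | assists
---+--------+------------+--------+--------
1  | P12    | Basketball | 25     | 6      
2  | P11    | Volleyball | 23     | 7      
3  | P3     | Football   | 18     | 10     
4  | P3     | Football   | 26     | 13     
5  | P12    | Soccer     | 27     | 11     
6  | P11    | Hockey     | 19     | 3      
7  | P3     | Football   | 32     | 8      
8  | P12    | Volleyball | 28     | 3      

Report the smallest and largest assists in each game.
SELECT game, MIN(assists), MAX(assists)
FROM scores
GROUP BY game

Result:
  Basketball: min=6, max=6
  Football: min=8, max=13
  Hockey: min=3, max=3
  Soccer: min=11, max=11
  Volleyball: min=3, max=7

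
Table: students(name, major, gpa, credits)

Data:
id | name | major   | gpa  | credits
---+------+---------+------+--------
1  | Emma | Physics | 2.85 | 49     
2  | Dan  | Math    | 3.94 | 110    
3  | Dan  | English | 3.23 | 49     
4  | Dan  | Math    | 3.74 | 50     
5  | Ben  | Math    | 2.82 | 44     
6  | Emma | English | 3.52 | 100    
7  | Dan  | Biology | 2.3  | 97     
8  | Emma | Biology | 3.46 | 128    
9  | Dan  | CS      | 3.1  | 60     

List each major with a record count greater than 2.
SELECT major, COUNT(*) as cnt
FROM students
GROUP BY major
HAVING COUNT(*) > 2

Result:
  Math: 3

Note: HAVING filters groups after aggregation, WHERE filters rows before.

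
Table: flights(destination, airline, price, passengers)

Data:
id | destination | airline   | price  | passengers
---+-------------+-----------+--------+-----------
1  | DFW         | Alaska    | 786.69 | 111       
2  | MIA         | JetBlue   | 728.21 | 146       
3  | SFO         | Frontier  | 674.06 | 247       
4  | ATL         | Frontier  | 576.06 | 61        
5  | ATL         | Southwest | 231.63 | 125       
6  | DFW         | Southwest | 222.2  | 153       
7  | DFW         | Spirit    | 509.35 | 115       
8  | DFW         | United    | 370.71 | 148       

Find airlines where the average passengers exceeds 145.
SELECT airline, AVG(passengers)
FROM flights
GROUP BY airline
HAVING AVG(passengers) > 145

Result:
  Frontier: avg=154.00
  JetBlue: avg=146.00
  United: avg=148.00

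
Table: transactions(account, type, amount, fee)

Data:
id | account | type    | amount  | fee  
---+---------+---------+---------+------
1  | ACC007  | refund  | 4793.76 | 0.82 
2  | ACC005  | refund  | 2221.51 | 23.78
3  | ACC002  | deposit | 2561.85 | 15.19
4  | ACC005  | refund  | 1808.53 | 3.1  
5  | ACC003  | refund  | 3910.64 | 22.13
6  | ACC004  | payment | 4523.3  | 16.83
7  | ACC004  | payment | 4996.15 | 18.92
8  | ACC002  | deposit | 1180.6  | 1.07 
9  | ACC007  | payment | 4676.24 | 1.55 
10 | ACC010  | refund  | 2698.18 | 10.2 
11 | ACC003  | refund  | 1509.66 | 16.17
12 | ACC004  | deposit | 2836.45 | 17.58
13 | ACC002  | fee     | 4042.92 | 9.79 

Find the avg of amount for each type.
SELECT type, AVG(amount) as result
FROM transactions
GROUP BY type

Result:
  deposit: 2192.97
  fee: 4042.92
  payment: 4731.90
  refund: 2823.71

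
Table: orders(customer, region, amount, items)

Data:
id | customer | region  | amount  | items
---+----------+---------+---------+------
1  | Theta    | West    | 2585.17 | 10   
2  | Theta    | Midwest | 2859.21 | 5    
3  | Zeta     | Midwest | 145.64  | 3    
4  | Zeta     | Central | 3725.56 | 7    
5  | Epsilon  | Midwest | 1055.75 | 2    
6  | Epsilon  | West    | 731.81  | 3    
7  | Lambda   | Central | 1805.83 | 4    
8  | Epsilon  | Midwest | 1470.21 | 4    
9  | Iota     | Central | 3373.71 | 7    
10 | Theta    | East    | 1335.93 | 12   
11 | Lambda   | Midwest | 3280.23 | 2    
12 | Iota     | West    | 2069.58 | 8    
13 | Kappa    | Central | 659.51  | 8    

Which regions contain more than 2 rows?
SELECT region, COUNT(*) as cnt
FROM orders
GROUP BY region
HAVING COUNT(*) > 2

Result:
  Central: 4
  Midwest: 5
  West: 3

Note: HAVING filters groups after aggregation, WHERE filters rows before.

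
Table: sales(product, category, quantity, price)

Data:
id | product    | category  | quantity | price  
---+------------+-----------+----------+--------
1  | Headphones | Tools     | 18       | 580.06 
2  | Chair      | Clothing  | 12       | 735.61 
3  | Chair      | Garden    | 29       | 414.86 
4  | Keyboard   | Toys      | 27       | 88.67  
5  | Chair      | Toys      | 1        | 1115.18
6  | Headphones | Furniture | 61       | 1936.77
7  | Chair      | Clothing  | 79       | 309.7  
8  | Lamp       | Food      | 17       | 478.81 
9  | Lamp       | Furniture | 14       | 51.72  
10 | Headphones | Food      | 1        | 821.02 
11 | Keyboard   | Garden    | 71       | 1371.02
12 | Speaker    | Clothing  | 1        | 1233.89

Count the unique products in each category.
SELECT category, COUNT(DISTINCT product)
FROM sales
GROUP BY category

Result:
  Clothing: 2 distinct
  Food: 2 distinct
  Furniture: 2 distinct
  Garden: 2 distinct
  Tools: 1 distinct
  Toys: 2 distinct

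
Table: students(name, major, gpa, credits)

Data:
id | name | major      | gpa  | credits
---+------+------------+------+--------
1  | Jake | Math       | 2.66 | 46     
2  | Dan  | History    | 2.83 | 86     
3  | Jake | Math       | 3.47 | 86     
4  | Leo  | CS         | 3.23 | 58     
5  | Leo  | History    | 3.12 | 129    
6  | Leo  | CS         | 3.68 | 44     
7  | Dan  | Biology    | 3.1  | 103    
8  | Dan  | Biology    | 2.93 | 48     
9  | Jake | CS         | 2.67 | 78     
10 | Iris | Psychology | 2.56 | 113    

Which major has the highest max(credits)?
SELECT major, MAX(credits) as val
FROM students
GROUP BY major
ORDER BY val DESC
LIMIT 1

Result: History with max(credits) = 129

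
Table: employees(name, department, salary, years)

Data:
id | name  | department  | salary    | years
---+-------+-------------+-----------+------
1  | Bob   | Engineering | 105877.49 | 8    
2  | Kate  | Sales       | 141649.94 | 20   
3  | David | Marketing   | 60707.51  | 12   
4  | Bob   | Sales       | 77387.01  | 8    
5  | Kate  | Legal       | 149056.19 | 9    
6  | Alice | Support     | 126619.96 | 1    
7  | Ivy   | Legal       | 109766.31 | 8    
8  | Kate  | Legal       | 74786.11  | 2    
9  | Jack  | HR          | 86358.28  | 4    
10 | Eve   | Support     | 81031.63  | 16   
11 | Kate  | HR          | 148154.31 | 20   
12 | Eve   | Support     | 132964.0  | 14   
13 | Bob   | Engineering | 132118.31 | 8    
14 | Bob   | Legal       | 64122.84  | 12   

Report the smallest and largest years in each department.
SELECT department, MIN(years), MAX(years)
FROM employees
GROUP BY department

Result:
  Engineering: min=8, max=8
  HR: min=4, max=20
  Legal: min=2, max=12
  Marketing: min=12, max=12
  Sales: min=8, max=20
  Support: min=1, max=16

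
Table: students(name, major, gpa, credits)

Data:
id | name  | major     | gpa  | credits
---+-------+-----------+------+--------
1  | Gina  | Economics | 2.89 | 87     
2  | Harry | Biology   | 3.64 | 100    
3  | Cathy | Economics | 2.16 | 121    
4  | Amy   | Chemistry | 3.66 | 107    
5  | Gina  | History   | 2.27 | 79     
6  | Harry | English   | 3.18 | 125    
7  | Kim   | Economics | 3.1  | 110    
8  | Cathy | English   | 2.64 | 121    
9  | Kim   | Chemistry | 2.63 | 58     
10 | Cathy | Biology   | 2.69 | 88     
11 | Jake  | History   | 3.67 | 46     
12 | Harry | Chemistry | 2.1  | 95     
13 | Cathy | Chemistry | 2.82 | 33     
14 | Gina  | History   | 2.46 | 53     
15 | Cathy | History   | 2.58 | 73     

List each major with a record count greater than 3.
SELECT major, COUNT(*) as cnt
FROM students
GROUP BY major
HAVING COUNT(*) > 3

Result:
  Chemistry: 4
  History: 4

Note: HAVING filters groups after aggregation, WHERE filters rows before.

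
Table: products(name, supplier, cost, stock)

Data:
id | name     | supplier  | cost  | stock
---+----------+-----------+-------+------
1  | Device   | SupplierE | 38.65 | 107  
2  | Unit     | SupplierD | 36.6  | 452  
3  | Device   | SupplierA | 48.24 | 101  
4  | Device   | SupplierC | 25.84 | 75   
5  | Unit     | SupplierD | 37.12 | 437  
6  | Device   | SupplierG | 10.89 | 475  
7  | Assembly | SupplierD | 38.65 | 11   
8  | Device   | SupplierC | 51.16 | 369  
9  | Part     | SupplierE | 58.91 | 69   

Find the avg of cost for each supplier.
SELECT supplier, AVG(cost) as result
FROM products
GROUP BY supplier

Result:
  SupplierA: 48.24
  SupplierC: 38.50
  SupplierD: 37.46
  SupplierE: 48.78
  SupplierG: 10.89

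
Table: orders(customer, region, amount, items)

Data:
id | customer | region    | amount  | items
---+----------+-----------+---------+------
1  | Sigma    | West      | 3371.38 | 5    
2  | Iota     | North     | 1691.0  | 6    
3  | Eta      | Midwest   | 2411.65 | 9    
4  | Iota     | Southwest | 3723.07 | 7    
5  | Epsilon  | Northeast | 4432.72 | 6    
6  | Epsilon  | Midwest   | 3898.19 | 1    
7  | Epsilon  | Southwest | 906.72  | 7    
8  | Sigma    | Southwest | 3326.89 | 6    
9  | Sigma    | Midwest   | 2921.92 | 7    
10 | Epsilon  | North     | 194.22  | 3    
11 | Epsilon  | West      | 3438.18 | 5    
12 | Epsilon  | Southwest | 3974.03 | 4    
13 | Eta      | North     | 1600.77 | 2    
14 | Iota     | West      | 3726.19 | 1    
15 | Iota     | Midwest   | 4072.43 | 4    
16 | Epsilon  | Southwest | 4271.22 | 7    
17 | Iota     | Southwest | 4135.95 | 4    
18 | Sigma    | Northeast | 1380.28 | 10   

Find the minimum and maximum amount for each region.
SELECT region, MIN(amount), MAX(amount)
FROM orders
GROUP BY region

Result:
  Midwest: min=2411.65, max=4072.43
  North: min=194.22, max=1691.00
  Northeast: min=1380.28, max=4432.72
  Southwest: min=906.72, max=4271.22
  West: min=3371.38, max=3726.19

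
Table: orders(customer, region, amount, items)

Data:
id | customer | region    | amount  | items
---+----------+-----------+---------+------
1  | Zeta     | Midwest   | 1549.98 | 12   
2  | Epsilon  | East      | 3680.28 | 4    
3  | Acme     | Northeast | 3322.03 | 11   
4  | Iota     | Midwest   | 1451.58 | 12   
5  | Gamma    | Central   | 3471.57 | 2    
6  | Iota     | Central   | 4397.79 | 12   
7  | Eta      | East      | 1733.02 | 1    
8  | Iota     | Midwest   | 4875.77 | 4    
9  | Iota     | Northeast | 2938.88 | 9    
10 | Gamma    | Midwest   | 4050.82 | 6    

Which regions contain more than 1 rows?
SELECT region, COUNT(*) as cnt
FROM orders
GROUP BY region
HAVING COUNT(*) > 1

Result:
  Central: 2
  East: 2
  Midwest: 4
  Northeast: 2

Note: HAVING filters groups after aggregation, WHERE filters rows before.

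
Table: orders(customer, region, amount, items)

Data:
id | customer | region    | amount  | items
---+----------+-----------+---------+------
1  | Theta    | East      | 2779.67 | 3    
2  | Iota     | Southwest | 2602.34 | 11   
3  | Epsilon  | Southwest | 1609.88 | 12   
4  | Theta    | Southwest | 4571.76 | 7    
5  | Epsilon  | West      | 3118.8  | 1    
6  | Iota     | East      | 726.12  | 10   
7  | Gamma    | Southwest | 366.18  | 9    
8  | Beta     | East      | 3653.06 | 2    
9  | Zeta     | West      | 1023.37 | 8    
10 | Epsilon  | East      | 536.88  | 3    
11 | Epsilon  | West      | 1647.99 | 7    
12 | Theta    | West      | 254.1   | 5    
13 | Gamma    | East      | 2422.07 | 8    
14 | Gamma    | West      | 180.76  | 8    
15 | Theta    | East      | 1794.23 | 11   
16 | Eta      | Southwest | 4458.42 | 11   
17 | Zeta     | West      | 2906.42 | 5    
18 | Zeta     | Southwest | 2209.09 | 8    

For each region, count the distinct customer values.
SELECT region, COUNT(DISTINCT customer)
FROM orders
GROUP BY region

Result:
  East: 5 distinct
  Southwest: 6 distinct
  West: 4 distinct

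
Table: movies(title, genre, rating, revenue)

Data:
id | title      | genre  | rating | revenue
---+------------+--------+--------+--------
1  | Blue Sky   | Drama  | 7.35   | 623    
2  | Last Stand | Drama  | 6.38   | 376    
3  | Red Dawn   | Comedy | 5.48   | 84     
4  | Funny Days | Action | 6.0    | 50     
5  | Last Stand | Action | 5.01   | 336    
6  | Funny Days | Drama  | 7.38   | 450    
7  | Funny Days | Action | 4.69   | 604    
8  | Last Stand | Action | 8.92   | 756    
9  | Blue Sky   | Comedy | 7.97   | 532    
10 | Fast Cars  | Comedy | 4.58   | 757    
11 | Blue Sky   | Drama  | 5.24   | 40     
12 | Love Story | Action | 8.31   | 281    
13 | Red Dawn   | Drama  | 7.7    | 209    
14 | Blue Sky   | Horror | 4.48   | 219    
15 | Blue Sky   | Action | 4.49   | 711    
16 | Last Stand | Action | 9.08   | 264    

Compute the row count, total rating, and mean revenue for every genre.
SELECT genre,
       COUNT(*) as cnt,
       SUM(rating) as total_rating,
       AVG(revenue) as avg_revenue
FROM movies
GROUP BY genre

Result:
  Action: 7 records, 46.50 total rating, 428.86 avg revenue
  Comedy: 3 records, 18.03 total rating, 457.67 avg revenue
  Drama: 5 records, 34.05 total rating, 339.60 avg revenue
  Horror: 1 records, 4.48 total rating, 219.00 avg revenue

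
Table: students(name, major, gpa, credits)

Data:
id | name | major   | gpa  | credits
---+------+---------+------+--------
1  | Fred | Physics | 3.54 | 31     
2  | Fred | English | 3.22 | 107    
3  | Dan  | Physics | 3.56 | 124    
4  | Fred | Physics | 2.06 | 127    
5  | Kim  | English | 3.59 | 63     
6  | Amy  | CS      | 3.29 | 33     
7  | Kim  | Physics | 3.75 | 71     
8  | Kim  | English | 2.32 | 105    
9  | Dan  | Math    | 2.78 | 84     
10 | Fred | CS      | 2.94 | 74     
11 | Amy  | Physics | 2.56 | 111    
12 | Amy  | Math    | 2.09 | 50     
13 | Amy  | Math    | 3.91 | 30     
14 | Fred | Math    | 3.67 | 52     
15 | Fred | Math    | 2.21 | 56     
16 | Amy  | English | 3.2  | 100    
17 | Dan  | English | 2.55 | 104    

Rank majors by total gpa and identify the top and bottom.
SELECT major, SUM(gpa)
FROM students
GROUP BY major
ORDER BY SUM(gpa)

All groups:
  CS: 6.23
  Math: 14.66
  English: 14.88
  Physics: 15.47

Highest: Physics (15.47)
Lowest: CS (6.23)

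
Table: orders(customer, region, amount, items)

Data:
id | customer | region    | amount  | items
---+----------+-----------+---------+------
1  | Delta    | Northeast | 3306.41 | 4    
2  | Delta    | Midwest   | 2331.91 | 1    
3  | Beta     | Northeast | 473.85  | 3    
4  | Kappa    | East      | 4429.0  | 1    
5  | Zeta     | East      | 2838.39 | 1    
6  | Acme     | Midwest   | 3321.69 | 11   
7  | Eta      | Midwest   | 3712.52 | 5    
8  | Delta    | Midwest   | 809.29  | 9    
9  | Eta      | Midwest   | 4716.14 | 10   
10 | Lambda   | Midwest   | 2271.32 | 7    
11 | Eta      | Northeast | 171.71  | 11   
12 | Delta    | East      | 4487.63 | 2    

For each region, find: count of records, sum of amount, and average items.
SELECT region,
       COUNT(*) as cnt,
       SUM(amount) as total_amount,
       AVG(items) as avg_items
FROM orders
GROUP BY region

Result:
  East: 3 records, 11755.02 total amount, 1.33 avg items
  Midwest: 6 records, 17162.87 total amount, 7.17 avg items
  Northeast: 3 records, 3951.97 total amount, 6.00 avg items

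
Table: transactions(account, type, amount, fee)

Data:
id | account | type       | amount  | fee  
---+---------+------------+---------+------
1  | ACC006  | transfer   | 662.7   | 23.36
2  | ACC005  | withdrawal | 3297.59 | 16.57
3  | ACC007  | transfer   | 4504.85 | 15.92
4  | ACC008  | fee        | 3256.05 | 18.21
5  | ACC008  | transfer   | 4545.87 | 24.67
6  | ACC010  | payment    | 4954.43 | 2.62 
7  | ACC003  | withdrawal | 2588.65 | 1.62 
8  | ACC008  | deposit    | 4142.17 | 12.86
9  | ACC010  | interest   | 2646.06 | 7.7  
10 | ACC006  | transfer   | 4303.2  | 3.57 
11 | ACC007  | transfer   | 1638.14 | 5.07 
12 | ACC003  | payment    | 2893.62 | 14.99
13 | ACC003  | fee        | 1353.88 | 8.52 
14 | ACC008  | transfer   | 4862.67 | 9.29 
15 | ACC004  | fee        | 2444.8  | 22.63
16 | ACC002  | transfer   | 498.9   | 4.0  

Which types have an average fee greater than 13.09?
SELECT type, AVG(fee)
FROM transactions
GROUP BY type
HAVING AVG(fee) > 13.09

Result:
  fee: avg=16.45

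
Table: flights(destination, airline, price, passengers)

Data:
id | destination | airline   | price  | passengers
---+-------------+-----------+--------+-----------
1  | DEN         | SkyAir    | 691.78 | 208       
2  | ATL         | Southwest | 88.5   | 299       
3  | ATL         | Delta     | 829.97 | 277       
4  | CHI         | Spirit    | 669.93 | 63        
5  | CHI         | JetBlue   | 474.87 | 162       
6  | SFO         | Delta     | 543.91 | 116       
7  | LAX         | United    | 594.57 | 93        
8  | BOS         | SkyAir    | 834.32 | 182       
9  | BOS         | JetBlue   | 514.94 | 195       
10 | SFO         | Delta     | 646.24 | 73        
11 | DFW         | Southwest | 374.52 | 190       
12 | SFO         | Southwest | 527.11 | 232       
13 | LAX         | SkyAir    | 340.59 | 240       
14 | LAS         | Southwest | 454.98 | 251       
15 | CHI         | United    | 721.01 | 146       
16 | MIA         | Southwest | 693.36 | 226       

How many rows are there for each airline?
SELECT airline, COUNT(*) as count
FROM flights
GROUP BY airline

Result:
  Delta: 3
  JetBlue: 2
  SkyAir: 3
  Southwest: 5
  Spirit: 1
  United: 2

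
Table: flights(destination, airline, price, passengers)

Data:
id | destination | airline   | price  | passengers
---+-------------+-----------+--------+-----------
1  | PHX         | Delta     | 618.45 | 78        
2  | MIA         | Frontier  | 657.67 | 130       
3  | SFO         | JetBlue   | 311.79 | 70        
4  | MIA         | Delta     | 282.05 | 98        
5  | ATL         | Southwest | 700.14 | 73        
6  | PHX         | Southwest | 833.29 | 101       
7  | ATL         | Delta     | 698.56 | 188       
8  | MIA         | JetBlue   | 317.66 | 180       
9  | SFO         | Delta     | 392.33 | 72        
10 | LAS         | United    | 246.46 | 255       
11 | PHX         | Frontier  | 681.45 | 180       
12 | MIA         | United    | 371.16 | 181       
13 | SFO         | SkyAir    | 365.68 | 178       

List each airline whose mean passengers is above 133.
SELECT airline, AVG(passengers)
FROM flights
GROUP BY airline
HAVING AVG(passengers) > 133

Result:
  Frontier: avg=155.00
  SkyAir: avg=178.00
  United: avg=218.00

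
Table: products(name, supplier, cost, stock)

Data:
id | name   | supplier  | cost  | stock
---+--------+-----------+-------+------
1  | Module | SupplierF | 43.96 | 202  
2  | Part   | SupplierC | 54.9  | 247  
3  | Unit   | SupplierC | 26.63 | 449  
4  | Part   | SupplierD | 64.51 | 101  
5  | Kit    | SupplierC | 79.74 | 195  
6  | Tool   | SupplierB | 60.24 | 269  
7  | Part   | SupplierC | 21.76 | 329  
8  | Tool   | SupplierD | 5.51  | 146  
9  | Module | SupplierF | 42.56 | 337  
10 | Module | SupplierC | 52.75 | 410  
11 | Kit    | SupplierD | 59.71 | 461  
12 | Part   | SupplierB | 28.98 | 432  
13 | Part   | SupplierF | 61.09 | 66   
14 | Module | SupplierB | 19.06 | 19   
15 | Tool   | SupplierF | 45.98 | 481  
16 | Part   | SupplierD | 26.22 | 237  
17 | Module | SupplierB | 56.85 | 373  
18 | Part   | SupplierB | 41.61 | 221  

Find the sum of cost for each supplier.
SELECT supplier, SUM(cost) as result
FROM products
GROUP BY supplier

Result:
  SupplierB: 206.74
  SupplierC: 235.78
  SupplierD: 155.95
  SupplierF: 193.59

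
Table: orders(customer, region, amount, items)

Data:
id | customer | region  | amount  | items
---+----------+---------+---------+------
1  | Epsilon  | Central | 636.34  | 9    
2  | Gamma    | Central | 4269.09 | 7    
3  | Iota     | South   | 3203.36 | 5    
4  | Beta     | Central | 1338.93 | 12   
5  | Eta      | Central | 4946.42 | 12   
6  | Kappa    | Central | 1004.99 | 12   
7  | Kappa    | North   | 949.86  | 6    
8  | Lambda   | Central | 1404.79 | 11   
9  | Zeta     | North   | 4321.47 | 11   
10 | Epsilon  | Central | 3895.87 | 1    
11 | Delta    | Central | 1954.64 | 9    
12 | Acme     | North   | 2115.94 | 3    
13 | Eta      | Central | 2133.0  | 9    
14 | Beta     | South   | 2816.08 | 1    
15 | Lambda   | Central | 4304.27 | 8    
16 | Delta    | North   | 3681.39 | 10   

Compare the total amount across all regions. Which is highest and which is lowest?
SELECT region, SUM(amount)
FROM orders
GROUP BY region
ORDER BY SUM(amount)

All groups:
  South: 6019.44
  North: 11068.66
  Central: 25888.34

Highest: Central (25888.34)
Lowest: South (6019.44)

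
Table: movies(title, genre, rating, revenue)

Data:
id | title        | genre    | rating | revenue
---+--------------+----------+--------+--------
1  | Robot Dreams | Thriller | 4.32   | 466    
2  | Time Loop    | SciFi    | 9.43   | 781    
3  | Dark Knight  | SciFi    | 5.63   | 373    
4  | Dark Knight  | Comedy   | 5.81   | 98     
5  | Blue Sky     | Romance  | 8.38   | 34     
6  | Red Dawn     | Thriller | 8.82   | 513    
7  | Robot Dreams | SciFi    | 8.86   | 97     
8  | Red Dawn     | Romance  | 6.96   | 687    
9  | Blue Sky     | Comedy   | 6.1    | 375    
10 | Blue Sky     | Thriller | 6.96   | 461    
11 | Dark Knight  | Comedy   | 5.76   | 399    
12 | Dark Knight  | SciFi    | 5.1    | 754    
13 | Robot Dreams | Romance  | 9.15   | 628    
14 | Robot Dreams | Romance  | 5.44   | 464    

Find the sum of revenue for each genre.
SELECT genre, SUM(revenue) as result
FROM movies
GROUP BY genre

Result:
  Comedy: 872
  Romance: 1813
  SciFi: 2005
  Thriller: 1440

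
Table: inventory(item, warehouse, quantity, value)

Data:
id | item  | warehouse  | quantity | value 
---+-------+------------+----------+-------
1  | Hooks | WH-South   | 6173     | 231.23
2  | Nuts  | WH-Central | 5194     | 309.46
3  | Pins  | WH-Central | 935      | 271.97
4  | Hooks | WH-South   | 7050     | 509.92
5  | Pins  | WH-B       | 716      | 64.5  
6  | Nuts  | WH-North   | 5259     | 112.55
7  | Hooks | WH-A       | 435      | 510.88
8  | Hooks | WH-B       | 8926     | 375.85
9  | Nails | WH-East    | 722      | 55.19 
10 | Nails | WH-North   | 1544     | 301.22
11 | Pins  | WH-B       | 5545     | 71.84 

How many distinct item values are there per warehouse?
SELECT warehouse, COUNT(DISTINCT item)
FROM inventory
GROUP BY warehouse

Result:
  WH-A: 1 distinct
  WH-B: 2 distinct
  WH-Central: 2 distinct
  WH-East: 1 distinct
  WH-North: 2 distinct
  WH-South: 1 distinct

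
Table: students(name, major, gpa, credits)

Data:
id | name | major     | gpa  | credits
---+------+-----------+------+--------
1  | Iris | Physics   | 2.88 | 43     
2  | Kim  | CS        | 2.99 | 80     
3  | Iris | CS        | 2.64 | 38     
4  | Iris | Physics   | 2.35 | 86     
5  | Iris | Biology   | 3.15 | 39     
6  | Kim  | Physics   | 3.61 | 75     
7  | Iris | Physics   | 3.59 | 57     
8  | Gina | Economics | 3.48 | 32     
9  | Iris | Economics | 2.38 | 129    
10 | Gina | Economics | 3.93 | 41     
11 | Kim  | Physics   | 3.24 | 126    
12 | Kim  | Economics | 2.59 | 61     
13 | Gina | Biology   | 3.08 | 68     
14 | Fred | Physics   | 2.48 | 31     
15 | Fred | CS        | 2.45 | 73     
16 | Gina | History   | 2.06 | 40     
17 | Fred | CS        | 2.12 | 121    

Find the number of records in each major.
SELECT major, COUNT(*) as count
FROM students
GROUP BY major

Result:
  Biology: 2
  CS: 4
  Economics: 4
  History: 1
  Physics: 6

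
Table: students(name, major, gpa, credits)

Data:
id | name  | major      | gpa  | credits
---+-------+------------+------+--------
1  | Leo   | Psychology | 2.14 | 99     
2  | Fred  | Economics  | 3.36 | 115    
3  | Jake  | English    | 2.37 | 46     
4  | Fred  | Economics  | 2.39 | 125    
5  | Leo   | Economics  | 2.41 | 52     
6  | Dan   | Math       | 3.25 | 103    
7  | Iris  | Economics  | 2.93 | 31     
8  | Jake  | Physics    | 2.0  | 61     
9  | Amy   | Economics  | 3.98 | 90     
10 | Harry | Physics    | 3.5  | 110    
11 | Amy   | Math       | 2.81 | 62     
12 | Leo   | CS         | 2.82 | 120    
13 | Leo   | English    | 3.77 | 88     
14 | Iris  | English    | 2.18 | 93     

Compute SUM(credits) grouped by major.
SELECT major, SUM(credits) as result
FROM students
GROUP BY major

Result:
  CS: 120
  Economics: 413
  English: 227
  Math: 165
  Physics: 171
  Psychology: 99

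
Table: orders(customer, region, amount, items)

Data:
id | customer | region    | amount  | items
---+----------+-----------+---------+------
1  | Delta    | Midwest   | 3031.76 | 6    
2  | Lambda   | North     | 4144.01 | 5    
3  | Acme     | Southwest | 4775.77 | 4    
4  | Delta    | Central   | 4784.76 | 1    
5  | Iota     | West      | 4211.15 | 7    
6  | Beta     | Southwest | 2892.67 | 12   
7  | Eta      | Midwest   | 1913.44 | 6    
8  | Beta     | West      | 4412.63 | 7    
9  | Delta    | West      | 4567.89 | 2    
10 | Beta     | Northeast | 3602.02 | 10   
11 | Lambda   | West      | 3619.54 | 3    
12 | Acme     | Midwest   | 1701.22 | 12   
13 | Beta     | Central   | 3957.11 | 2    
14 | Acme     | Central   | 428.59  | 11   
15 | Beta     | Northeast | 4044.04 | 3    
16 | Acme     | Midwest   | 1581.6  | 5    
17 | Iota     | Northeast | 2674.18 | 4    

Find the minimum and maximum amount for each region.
SELECT region, MIN(amount), MAX(amount)
FROM orders
GROUP BY region

Result:
  Central: min=428.59, max=4784.76
  Midwest: min=1581.60, max=3031.76
  North: min=4144.01, max=4144.01
  Northeast: min=2674.18, max=4044.04
  Southwest: min=2892.67, max=4775.77
  West: min=3619.54, max=4567.89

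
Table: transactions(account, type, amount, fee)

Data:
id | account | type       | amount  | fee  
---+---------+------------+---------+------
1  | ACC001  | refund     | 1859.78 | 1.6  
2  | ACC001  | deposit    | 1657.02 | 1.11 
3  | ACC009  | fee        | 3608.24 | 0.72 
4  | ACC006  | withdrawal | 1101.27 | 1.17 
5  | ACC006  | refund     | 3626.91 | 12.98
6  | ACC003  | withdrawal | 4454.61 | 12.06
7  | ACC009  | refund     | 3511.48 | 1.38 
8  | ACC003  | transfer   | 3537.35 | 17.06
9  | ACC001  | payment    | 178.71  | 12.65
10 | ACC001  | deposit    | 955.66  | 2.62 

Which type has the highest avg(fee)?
SELECT type, AVG(fee) as val
FROM transactions
GROUP BY type
ORDER BY val DESC
LIMIT 1

Result: transfer with avg(fee) = 17.06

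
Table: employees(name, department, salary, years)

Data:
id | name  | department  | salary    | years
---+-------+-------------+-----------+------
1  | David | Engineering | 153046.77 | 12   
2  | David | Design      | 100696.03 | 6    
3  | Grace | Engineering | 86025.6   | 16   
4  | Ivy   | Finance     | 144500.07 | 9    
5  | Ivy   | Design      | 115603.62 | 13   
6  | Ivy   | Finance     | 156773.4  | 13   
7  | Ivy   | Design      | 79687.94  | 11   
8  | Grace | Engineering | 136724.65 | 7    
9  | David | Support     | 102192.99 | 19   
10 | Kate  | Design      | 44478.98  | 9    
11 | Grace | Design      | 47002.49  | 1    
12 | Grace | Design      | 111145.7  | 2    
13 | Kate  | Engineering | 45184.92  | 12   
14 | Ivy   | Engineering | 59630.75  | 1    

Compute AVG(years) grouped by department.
SELECT department, AVG(years) as result
FROM employees
GROUP BY department

Result:
  Design: 7.00
  Engineering: 9.60
  Finance: 11.00
  Support: 19.00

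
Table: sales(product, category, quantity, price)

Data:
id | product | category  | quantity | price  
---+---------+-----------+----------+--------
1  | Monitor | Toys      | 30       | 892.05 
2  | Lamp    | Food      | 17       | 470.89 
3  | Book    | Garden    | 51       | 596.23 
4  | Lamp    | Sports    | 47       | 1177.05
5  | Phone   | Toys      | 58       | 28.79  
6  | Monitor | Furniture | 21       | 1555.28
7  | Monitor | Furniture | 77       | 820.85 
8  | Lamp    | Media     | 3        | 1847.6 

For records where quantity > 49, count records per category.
SELECT category, COUNT(*)
FROM sales
WHERE quantity > 49
GROUP BY category

Note: WHERE filters rows before grouping.

Result:
  Furniture: 1
  Garden: 1
  Toys: 1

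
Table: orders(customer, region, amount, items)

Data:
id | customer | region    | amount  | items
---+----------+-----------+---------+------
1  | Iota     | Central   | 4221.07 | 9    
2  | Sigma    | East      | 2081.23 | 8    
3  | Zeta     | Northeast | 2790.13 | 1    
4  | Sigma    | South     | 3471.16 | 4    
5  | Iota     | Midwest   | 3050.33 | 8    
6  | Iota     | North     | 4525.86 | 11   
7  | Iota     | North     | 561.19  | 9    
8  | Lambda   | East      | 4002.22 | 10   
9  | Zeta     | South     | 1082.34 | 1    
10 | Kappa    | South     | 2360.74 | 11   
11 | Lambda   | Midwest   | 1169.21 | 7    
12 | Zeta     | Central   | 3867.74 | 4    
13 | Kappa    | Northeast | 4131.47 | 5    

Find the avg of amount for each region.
SELECT region, AVG(amount) as result
FROM orders
GROUP BY region

Result:
  Central: 4044.41
  East: 3041.73
  Midwest: 2109.77
  North: 2543.53
  Northeast: 3460.80
  South: 2304.75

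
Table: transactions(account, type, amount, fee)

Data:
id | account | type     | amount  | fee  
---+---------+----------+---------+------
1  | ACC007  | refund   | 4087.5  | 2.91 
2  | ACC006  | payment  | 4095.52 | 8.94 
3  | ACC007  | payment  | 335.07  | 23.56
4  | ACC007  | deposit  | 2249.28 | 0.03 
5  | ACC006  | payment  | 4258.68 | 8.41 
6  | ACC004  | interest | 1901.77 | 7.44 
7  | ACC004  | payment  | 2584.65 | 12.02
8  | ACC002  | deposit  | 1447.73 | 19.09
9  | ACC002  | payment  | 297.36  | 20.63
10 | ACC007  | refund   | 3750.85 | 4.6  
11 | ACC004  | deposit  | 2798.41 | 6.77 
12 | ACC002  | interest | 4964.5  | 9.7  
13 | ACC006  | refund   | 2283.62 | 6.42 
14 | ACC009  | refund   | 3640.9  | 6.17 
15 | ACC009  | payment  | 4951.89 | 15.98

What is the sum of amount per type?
SELECT type, SUM(amount) as result
FROM transactions
GROUP BY type

Result:
  deposit: 6495.42
  interest: 6866.27
  payment: 16523.17
  refund: 13762.87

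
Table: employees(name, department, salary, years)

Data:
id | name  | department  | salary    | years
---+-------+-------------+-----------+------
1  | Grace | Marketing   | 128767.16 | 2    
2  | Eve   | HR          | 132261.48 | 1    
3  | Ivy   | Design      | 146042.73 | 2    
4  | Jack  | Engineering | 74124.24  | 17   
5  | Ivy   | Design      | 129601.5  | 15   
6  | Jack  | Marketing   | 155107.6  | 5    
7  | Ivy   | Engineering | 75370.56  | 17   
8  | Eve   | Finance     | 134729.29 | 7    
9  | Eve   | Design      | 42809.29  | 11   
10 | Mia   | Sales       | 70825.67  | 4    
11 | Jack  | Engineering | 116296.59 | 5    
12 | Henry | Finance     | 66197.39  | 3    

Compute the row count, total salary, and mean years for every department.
SELECT department,
       COUNT(*) as cnt,
       SUM(salary) as total_salary,
       AVG(years) as avg_years
FROM employees
GROUP BY department

Result:
  Design: 3 records, 318453.52 total salary, 9.33 avg years
  Engineering: 3 records, 265791.39 total salary, 13.00 avg years
  Finance: 2 records, 200926.68 total salary, 5.00 avg years
  HR: 1 records, 132261.48 total salary, 1.00 avg years
  Marketing: 2 records, 283874.76 total salary, 3.50 avg years
  Sales: 1 records, 70825.67 total salary, 4.00 avg years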